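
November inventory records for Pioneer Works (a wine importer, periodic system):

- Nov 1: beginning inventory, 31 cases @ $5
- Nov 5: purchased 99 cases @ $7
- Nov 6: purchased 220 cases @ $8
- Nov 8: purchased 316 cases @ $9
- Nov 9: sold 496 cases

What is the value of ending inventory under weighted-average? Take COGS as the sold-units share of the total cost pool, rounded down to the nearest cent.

Nov 9, sell 496: 496/666 × $5,452.00 → $4,060.34
Ending inventory (cost pool remaining) = $1,391.66

Ending inventory = $1,391.66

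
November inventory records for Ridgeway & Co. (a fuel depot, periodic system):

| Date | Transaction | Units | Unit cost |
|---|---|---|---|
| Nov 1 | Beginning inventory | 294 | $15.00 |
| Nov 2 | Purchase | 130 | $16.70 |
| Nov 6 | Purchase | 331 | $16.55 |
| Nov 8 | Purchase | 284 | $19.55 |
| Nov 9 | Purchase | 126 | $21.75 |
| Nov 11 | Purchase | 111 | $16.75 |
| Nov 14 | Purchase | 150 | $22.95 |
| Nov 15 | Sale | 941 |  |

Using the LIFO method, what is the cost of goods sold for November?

Nov 15, 941 sold [LIFO — newest first]: 150 @ $22.95 + 111 @ $16.75 + 126 @ $21.75 + 284 @ $19.55 + 270 @ $16.55 = $18,062.95
Ending inventory: 294 @ $15.00 + 130 @ $16.70 + 61 @ $16.55 = $7,590.55
Check: goods available $25,653.50 = COGS $18,062.95 + ending $7,590.55

COGS = $18,062.95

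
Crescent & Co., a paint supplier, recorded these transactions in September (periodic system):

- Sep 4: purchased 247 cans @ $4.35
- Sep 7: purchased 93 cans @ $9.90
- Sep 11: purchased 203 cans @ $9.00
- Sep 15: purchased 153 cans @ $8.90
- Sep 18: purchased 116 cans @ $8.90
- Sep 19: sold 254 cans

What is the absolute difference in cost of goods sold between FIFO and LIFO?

FIFO COGS: 247 @ $4.35 + 7 @ $9.90 = $1,143.75
LIFO COGS: 116 @ $8.90 + 138 @ $8.90 = $2,260.60
Difference = |$1,143.75 − $2,260.60| = $1,116.85

$1,116.85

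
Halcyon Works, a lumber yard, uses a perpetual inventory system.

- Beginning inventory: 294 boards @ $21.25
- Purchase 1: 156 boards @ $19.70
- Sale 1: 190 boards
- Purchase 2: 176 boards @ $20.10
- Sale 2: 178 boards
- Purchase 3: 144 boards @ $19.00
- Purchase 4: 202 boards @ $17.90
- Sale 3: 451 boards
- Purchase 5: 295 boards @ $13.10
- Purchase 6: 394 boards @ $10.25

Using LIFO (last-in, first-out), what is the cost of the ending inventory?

Sale 1 (190) [LIFO — newest first]: 156 @ $19.70 + 34 @ $21.25 = $3,795.70
Sale 2 (178) [LIFO — newest first]: 176 @ $20.10 + 2 @ $21.25 = $3,580.10
Sale 3 (451) [LIFO — newest first]: 202 @ $17.90 + 144 @ $19.00 + 105 @ $21.25 = $8,583.05
Total COGS = $3,795.70 + $3,580.10 + $8,583.05 = $15,958.85
Ending inventory: 153 @ $21.25 + 295 @ $13.10 + 394 @ $10.25 = $11,154.25

Ending inventory = $11,154.25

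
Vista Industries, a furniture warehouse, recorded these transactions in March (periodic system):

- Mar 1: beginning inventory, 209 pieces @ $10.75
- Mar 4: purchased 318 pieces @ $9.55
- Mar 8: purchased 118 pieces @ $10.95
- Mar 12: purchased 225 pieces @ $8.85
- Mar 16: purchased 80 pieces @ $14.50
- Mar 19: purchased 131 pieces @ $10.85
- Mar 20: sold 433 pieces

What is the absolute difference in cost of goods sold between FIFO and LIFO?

$160.10

FIFO COGS: 209 @ $10.75 + 224 @ $9.55 = $4,385.95
LIFO COGS: 131 @ $10.85 + 80 @ $14.50 + 222 @ $8.85 = $4,546.05
Difference = |$4,385.95 − $4,546.05| = $160.10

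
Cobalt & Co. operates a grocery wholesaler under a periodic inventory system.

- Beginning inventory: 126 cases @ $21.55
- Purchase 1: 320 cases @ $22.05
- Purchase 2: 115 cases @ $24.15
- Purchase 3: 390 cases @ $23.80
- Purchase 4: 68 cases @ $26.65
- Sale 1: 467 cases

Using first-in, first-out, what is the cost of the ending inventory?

Sale 1 (467) [FIFO — oldest first]: 126 @ $21.55 + 320 @ $22.05 + 21 @ $24.15 = $10,278.45
Ending inventory: 94 @ $24.15 + 390 @ $23.80 + 68 @ $26.65 = $13,364.30
Check: goods available $23,642.75 = COGS $10,278.45 + ending $13,364.30

Ending inventory = $13,364.30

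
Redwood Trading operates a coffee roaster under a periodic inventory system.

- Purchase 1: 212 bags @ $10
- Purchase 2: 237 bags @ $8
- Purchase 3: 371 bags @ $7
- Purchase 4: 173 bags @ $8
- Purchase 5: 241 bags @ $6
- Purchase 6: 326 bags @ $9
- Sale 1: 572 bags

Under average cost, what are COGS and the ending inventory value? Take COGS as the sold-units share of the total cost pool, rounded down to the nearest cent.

COGS = $4,538.23; ending inventory = $7,838.77

Sale 1, sell 572: 572/1560 × $12,377.00 → $4,538.23
Ending inventory (cost pool remaining) = $7,838.77
Check: goods available $12,377.00 = COGS $4,538.23 + ending $7,838.77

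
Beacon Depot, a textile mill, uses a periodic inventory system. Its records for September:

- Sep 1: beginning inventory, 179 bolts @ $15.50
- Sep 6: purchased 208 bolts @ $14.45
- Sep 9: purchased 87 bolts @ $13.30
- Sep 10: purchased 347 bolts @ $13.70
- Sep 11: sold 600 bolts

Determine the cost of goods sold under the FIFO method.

COGS = $8,663.40

Sep 11, 600 sold [FIFO — oldest first]: 179 @ $15.50 + 208 @ $14.45 + 87 @ $13.30 + 126 @ $13.70 = $8,663.40
Ending inventory: 221 @ $13.70 = $3,027.70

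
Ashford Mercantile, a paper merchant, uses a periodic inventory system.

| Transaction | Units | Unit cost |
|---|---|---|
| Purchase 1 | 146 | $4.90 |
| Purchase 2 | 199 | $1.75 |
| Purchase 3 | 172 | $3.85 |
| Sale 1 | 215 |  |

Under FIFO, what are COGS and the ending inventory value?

COGS = $836.15; ending inventory = $889.70

Sale 1 (215) [FIFO — oldest first]: 146 @ $4.90 + 69 @ $1.75 = $836.15
Ending inventory: 130 @ $1.75 + 172 @ $3.85 = $889.70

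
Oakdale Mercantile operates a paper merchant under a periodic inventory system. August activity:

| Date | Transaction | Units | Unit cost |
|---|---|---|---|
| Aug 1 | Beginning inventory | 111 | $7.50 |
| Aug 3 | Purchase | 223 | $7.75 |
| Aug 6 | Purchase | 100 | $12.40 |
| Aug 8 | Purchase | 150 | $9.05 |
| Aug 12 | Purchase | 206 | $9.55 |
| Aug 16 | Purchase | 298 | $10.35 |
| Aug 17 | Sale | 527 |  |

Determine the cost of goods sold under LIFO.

COGS = $5,259.75

Aug 17, 527 sold [LIFO — newest first]: 298 @ $10.35 + 206 @ $9.55 + 23 @ $9.05 = $5,259.75
Ending inventory: 111 @ $7.50 + 223 @ $7.75 + 100 @ $12.40 + 127 @ $9.05 = $4,950.10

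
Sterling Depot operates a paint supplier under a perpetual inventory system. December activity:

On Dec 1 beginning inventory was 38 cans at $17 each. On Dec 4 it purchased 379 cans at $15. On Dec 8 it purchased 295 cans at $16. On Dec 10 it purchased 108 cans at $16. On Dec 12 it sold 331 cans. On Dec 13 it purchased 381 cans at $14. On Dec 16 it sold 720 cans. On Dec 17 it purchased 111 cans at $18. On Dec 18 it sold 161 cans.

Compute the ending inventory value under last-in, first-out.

Ending inventory = $1,576

Dec 12, 331 sold [LIFO — newest first]: 108 @ $16 + 223 @ $16 = $5,296
Dec 16, 720 sold [LIFO — newest first]: 381 @ $14 + 72 @ $16 + 267 @ $15 = $10,491
Dec 18, 161 sold [LIFO — newest first]: 111 @ $18 + 50 @ $15 = $2,748
Total COGS = $5,296 + $10,491 + $2,748 = $18,535
Ending inventory: 38 @ $17 + 62 @ $15 = $1,576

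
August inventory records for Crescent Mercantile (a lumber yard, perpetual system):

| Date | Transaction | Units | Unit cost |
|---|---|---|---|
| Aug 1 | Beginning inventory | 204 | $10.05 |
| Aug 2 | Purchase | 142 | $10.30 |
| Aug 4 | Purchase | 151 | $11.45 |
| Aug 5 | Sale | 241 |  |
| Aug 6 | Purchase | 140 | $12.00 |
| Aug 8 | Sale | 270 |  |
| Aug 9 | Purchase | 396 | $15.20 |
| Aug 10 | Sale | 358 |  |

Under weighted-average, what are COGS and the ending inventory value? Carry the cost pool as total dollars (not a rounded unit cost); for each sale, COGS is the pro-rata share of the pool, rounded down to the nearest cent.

COGS = $10,612.01; ending inventory = $2,328.94

After Aug 1: 204 on hand, pool $2,050.20 (≈ $10.0500 each)
After Aug 2: 346 on hand, pool $3,512.80 (≈ $10.1526 each)
After Aug 4: 497 on hand, pool $5,241.75 (≈ $10.5468 each)
Aug 5, sell 241: 241/497 × $5,241.75 → $2,541.77
After Aug 6: 396 on hand, pool $4,379.98 (≈ $11.0606 each)
Aug 8, sell 270: 270/396 × $4,379.98 → $2,986.35
After Aug 9: 522 on hand, pool $7,412.83 (≈ $14.2008 each)
Aug 10, sell 358: 358/522 × $7,412.83 → $5,083.89
Total COGS = $2,541.77 + $2,986.35 + $5,083.89 = $10,612.01
Ending inventory (cost pool remaining) = $2,328.94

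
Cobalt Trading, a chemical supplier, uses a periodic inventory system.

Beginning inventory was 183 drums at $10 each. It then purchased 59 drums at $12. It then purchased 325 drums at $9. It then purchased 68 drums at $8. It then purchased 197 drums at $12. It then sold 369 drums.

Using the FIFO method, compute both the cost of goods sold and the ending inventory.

Sale 1 (369) [FIFO — oldest first]: 183 @ $10 + 59 @ $12 + 127 @ $9 = $3,681
Ending inventory: 198 @ $9 + 68 @ $8 + 197 @ $12 = $4,690

COGS = $3,681; ending inventory = $4,690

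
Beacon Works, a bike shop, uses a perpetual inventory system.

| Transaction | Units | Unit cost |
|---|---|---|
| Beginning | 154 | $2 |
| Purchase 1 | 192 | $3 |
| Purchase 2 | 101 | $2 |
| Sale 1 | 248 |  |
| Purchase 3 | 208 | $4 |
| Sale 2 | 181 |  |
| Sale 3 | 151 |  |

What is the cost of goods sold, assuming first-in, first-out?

Sale 1 (248) [FIFO — oldest first]: 154 @ $2 + 94 @ $3 = $590
Sale 2 (181) [FIFO — oldest first]: 98 @ $3 + 83 @ $2 = $460
Sale 3 (151) [FIFO — oldest first]: 18 @ $2 + 133 @ $4 = $568
Total COGS = $590 + $460 + $568 = $1,618
Ending inventory: 75 @ $4 = $300

COGS = $1,618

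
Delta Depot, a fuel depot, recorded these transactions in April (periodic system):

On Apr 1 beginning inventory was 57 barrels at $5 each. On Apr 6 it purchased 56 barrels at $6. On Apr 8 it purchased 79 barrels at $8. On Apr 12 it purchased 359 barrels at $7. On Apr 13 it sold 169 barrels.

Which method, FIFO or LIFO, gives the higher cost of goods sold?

LIFO

FIFO COGS: 57 @ $5 + 56 @ $6 + 56 @ $8 = $1,069
LIFO COGS: 169 @ $7 = $1,183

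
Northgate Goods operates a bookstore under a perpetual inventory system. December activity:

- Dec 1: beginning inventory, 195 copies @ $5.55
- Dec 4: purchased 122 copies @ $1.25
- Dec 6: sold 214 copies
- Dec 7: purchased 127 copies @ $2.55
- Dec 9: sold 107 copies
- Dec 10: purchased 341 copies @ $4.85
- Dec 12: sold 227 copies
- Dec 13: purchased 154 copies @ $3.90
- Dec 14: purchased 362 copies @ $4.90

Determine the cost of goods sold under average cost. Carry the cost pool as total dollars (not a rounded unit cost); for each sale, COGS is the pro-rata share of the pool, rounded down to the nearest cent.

COGS = $2,169.65

After Dec 1: 195 on hand, pool $1,082.25 (≈ $5.5500 each)
After Dec 4: 317 on hand, pool $1,234.75 (≈ $3.8951 each)
Dec 6, sell 214: 214/317 × $1,234.75 → $833.55
After Dec 7: 230 on hand, pool $725.05 (≈ $3.1524 each)
Dec 9, sell 107: 107/230 × $725.05 → $337.30
After Dec 10: 464 on hand, pool $2,041.60 (≈ $4.4000 each)
Dec 12, sell 227: 227/464 × $2,041.60 → $998.80
After Dec 13: 391 on hand, pool $1,643.40 (≈ $4.2031 each)
After Dec 14: 753 on hand, pool $3,417.20 (≈ $4.5381 each)
Total COGS = $833.55 + $337.30 + $998.80 = $2,169.65
Ending inventory (cost pool remaining) = $3,417.20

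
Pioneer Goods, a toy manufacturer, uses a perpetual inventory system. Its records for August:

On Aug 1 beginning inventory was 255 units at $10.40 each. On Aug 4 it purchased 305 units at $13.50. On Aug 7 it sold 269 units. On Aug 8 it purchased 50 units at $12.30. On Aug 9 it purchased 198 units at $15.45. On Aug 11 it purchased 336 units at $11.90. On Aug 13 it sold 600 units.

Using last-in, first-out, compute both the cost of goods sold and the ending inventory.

Aug 7, 269 sold [LIFO — newest first]: 269 @ $13.50 = $3,631.50
Aug 13, 600 sold [LIFO — newest first]: 336 @ $11.90 + 198 @ $15.45 + 50 @ $12.30 + 16 @ $13.50 = $7,888.50
Total COGS = $3,631.50 + $7,888.50 = $11,520.00
Ending inventory: 255 @ $10.40 + 20 @ $13.50 = $2,922.00

COGS = $11,520.00; ending inventory = $2,922.00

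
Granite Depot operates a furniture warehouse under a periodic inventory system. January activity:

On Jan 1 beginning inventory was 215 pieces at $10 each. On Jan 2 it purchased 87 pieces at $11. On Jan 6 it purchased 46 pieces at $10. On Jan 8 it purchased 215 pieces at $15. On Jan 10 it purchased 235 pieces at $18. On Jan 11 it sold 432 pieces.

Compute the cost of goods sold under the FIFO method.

COGS = $4,827

Jan 11, 432 sold [FIFO — oldest first]: 215 @ $10 + 87 @ $11 + 46 @ $10 + 84 @ $15 = $4,827
Ending inventory: 131 @ $15 + 235 @ $18 = $6,195
Check: goods available $11,022 = COGS $4,827 + ending $6,195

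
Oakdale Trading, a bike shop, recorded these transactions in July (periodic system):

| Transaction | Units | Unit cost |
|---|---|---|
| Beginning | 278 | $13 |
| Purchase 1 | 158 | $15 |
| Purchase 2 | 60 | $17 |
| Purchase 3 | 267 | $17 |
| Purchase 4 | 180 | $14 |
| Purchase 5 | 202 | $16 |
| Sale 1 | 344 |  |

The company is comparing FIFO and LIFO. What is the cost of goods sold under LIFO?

FIFO COGS: 278 @ $13 + 66 @ $15 = $4,604
LIFO COGS: 202 @ $16 + 142 @ $14 = $5,220

COGS = $5,220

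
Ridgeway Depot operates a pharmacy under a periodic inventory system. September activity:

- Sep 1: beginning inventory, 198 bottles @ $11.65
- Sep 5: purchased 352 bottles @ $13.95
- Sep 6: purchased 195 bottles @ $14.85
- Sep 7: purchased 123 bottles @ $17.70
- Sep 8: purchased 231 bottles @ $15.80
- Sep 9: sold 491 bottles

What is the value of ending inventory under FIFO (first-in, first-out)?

Ending inventory = $9,545.70

Sep 9, 491 sold [FIFO — oldest first]: 198 @ $11.65 + 293 @ $13.95 = $6,394.05
Ending inventory: 59 @ $13.95 + 195 @ $14.85 + 123 @ $17.70 + 231 @ $15.80 = $9,545.70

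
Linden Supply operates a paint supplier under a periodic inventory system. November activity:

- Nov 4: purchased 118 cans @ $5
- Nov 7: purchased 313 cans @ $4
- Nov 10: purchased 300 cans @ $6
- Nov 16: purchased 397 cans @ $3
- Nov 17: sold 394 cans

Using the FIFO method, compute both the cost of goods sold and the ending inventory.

Nov 17, 394 sold [FIFO — oldest first]: 118 @ $5 + 276 @ $4 = $1,694
Ending inventory: 37 @ $4 + 300 @ $6 + 397 @ $3 = $3,139
Check: goods available $4,833 = COGS $1,694 + ending $3,139

COGS = $1,694; ending inventory = $3,139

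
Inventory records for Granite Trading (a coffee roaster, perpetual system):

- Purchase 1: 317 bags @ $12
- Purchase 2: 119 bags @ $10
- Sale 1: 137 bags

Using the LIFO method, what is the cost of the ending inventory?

Ending inventory = $3,588

Sale 1 (137) [LIFO — newest first]: 119 @ $10 + 18 @ $12 = $1,406
Ending inventory: 299 @ $12 = $3,588
Check: goods available $4,994 = COGS $1,406 + ending $3,588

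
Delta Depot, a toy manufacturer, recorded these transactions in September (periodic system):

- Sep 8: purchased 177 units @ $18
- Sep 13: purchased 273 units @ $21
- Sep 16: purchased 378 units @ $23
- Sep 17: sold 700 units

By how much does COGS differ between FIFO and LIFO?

$640

FIFO COGS: 177 @ $18 + 273 @ $21 + 250 @ $23 = $14,669
LIFO COGS: 378 @ $23 + 273 @ $21 + 49 @ $18 = $15,309
Difference = |$14,669 − $15,309| = $640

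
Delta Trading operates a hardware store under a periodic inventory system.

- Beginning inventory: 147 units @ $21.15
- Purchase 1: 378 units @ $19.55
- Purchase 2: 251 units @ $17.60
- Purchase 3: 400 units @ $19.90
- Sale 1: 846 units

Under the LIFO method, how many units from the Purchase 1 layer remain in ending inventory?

Sale 1 (846) [LIFO — newest first]: 400 @ $19.90 + 251 @ $17.60 + 195 @ $19.55 = $16,189.85
Ending inventory: 147 @ $21.15 + 183 @ $19.55 = $6,686.70

183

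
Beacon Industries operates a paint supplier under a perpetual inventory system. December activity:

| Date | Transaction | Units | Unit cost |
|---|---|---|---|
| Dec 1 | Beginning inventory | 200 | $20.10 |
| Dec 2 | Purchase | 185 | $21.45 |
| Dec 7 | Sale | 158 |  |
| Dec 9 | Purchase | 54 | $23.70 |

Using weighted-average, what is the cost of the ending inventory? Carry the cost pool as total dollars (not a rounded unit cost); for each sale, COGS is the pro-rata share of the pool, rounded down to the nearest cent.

Ending inventory = $5,989.76

After Dec 1: 200 on hand, pool $4,020.00 (≈ $20.1000 each)
After Dec 2: 385 on hand, pool $7,988.25 (≈ $20.7487 each)
Dec 7, sell 158: 158/385 × $7,988.25 → $3,278.29
After Dec 9: 281 on hand, pool $5,989.76 (≈ $21.3159 each)
Ending inventory (cost pool remaining) = $5,989.76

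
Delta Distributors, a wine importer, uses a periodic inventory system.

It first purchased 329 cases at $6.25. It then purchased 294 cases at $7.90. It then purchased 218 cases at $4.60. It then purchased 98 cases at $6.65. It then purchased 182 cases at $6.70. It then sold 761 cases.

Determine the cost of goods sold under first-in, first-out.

COGS = $5,013.65

Sale 1 (761) [FIFO — oldest first]: 329 @ $6.25 + 294 @ $7.90 + 138 @ $4.60 = $5,013.65
Ending inventory: 80 @ $4.60 + 98 @ $6.65 + 182 @ $6.70 = $2,239.10
Check: goods available $7,252.75 = COGS $5,013.65 + ending $2,239.10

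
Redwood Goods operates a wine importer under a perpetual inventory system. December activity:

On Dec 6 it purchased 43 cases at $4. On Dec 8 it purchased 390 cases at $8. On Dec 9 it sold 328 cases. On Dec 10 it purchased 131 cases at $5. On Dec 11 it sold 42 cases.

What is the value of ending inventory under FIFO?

Ending inventory = $1,159

Dec 9, 328 sold [FIFO — oldest first]: 43 @ $4 + 285 @ $8 = $2,452
Dec 11, 42 sold [FIFO — oldest first]: 42 @ $8 = $336
Total COGS = $2,452 + $336 = $2,788
Ending inventory: 63 @ $8 + 131 @ $5 = $1,159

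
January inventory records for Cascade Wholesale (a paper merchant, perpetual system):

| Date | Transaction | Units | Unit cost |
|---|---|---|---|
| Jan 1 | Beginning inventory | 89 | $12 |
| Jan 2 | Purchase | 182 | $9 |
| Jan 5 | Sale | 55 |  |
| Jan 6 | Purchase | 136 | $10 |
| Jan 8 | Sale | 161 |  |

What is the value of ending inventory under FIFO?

Jan 5, 55 sold [FIFO — oldest first]: 55 @ $12 = $660
Jan 8, 161 sold [FIFO — oldest first]: 34 @ $12 + 127 @ $9 = $1,551
Total COGS = $660 + $1,551 = $2,211
Ending inventory: 55 @ $9 + 136 @ $10 = $1,855

Ending inventory = $1,855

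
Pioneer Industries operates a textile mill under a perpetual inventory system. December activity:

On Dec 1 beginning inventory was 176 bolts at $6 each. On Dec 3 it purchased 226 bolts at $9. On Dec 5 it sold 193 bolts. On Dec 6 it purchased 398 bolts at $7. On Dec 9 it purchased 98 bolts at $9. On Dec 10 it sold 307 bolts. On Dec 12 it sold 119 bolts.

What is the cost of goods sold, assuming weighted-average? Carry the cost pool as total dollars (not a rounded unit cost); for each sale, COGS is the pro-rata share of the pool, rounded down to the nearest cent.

COGS = $4,670.63

After Dec 1: 176 on hand, pool $1,056.00 (≈ $6.0000 each)
After Dec 3: 402 on hand, pool $3,090.00 (≈ $7.6866 each)
Dec 5, sell 193: 193/402 × $3,090.00 → $1,483.50
After Dec 6: 607 on hand, pool $4,392.50 (≈ $7.2364 each)
After Dec 9: 705 on hand, pool $5,274.50 (≈ $7.4816 each)
Dec 10, sell 307: 307/705 × $5,274.50 → $2,296.83
Dec 12, sell 119: 119/398 × $2,977.67 → $890.30
Total COGS = $1,483.50 + $2,296.83 + $890.30 = $4,670.63
Ending inventory (cost pool remaining) = $2,087.37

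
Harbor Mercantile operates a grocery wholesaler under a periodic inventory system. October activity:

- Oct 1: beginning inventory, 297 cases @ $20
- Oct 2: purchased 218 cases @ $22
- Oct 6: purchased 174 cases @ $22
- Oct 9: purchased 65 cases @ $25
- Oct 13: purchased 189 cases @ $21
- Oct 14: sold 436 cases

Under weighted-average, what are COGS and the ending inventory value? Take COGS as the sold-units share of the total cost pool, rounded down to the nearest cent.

COGS = $9,320.13; ending inventory = $10,837.87

Oct 14, sell 436: 436/943 × $20,158.00 → $9,320.13
Ending inventory (cost pool remaining) = $10,837.87
Check: goods available $20,158.00 = COGS $9,320.13 + ending $10,837.87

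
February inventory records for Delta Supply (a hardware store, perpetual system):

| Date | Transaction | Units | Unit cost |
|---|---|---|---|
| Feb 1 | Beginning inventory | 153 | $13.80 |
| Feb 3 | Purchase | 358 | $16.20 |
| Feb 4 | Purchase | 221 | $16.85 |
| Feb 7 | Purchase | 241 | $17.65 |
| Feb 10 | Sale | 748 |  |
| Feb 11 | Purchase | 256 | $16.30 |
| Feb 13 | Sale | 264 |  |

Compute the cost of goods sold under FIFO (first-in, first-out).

COGS = $16,524.20

Feb 10, 748 sold [FIFO — oldest first]: 153 @ $13.80 + 358 @ $16.20 + 221 @ $16.85 + 16 @ $17.65 = $11,917.25
Feb 13, 264 sold [FIFO — oldest first]: 225 @ $17.65 + 39 @ $16.30 = $4,606.95
Total COGS = $11,917.25 + $4,606.95 = $16,524.20
Ending inventory: 217 @ $16.30 = $3,537.10
Check: goods available $20,061.30 = COGS $16,524.20 + ending $3,537.10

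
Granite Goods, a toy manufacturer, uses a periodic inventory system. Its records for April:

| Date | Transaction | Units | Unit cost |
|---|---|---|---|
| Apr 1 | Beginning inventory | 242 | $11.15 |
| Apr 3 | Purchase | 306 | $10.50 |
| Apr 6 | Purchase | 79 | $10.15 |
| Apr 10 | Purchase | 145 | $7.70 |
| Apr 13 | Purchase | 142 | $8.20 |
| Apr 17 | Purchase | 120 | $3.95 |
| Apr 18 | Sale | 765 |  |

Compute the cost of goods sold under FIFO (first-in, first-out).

COGS = $7,775.75

Apr 18, 765 sold [FIFO — oldest first]: 242 @ $11.15 + 306 @ $10.50 + 79 @ $10.15 + 138 @ $7.70 = $7,775.75
Ending inventory: 7 @ $7.70 + 142 @ $8.20 + 120 @ $3.95 = $1,692.30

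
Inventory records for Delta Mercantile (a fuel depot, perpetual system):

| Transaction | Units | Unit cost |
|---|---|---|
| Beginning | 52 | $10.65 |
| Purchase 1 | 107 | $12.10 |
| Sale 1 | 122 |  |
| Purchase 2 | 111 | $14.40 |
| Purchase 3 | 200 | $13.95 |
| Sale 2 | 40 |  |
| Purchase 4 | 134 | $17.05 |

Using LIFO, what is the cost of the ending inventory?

Sale 1 (122) [LIFO — newest first]: 107 @ $12.10 + 15 @ $10.65 = $1,454.45
Sale 2 (40) [LIFO — newest first]: 40 @ $13.95 = $558.00
Total COGS = $1,454.45 + $558.00 = $2,012.45
Ending inventory: 37 @ $10.65 + 111 @ $14.40 + 160 @ $13.95 + 134 @ $17.05 = $6,509.15
Check: goods available $8,521.60 = COGS $2,012.45 + ending $6,509.15

Ending inventory = $6,509.15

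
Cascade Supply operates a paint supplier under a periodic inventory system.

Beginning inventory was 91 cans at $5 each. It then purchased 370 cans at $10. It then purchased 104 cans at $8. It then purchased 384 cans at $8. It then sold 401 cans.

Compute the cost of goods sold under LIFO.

Sale 1 (401) [LIFO — newest first]: 384 @ $8 + 17 @ $8 = $3,208
Ending inventory: 91 @ $5 + 370 @ $10 + 87 @ $8 = $4,851

COGS = $3,208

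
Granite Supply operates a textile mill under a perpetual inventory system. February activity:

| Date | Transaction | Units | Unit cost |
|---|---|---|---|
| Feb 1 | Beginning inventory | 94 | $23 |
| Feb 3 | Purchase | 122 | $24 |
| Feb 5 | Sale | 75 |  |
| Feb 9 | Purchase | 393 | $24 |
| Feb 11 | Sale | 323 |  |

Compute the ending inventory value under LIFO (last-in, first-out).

Feb 5, 75 sold [LIFO — newest first]: 75 @ $24 = $1,800
Feb 11, 323 sold [LIFO — newest first]: 323 @ $24 = $7,752
Total COGS = $1,800 + $7,752 = $9,552
Ending inventory: 94 @ $23 + 47 @ $24 + 70 @ $24 = $4,970

Ending inventory = $4,970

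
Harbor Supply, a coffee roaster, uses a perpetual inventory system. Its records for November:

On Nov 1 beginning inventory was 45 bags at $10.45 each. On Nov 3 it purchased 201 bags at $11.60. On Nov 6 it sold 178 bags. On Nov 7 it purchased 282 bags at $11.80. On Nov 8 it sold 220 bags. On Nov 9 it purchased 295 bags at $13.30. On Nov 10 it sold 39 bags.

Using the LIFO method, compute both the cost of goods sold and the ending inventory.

COGS = $5,179.50; ending inventory = $4,873.45

Nov 6, 178 sold [LIFO — newest first]: 178 @ $11.60 = $2,064.80
Nov 8, 220 sold [LIFO — newest first]: 220 @ $11.80 = $2,596.00
Nov 10, 39 sold [LIFO — newest first]: 39 @ $13.30 = $518.70
Total COGS = $2,064.80 + $2,596.00 + $518.70 = $5,179.50
Ending inventory: 45 @ $10.45 + 23 @ $11.60 + 62 @ $11.80 + 256 @ $13.30 = $4,873.45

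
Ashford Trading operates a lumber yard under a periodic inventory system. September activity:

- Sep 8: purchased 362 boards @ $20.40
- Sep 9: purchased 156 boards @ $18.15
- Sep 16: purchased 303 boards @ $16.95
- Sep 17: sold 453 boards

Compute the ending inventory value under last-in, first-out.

Sep 17, 453 sold [LIFO — newest first]: 303 @ $16.95 + 150 @ $18.15 = $7,858.35
Ending inventory: 362 @ $20.40 + 6 @ $18.15 = $7,493.70

Ending inventory = $7,493.70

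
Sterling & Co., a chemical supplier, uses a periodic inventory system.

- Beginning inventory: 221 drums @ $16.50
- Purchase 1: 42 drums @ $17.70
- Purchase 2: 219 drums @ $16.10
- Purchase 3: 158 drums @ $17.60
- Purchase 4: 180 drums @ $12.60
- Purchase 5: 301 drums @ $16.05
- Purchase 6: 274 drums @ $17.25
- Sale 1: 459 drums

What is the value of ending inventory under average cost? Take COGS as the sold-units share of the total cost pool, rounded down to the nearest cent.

Sale 1, sell 459: 459/1395 × $22,522.15 → $7,410.51
Ending inventory (cost pool remaining) = $15,111.64

Ending inventory = $15,111.64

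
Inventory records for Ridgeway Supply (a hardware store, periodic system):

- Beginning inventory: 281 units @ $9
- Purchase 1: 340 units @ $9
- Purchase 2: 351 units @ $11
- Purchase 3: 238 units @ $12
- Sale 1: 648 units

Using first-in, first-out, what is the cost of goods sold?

Sale 1 (648) [FIFO — oldest first]: 281 @ $9 + 340 @ $9 + 27 @ $11 = $5,886
Ending inventory: 324 @ $11 + 238 @ $12 = $6,420

COGS = $5,886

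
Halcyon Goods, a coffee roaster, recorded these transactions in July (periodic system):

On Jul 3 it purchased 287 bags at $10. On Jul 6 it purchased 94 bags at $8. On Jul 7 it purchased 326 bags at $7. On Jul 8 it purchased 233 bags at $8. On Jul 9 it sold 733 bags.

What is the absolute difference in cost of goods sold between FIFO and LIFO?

$414

FIFO COGS: 287 @ $10 + 94 @ $8 + 326 @ $7 + 26 @ $8 = $6,112
LIFO COGS: 233 @ $8 + 326 @ $7 + 94 @ $8 + 80 @ $10 = $5,698
Difference = |$6,112 − $5,698| = $414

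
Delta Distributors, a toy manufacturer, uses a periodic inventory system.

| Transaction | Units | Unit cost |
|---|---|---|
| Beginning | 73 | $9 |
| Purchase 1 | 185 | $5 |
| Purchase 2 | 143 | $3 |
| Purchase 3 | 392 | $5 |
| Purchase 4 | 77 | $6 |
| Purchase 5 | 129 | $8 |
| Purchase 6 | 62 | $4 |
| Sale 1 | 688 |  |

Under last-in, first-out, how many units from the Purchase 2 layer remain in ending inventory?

115

Sale 1 (688) [LIFO — newest first]: 62 @ $4 + 129 @ $8 + 77 @ $6 + 392 @ $5 + 28 @ $3 = $3,786
Ending inventory: 73 @ $9 + 185 @ $5 + 115 @ $3 = $1,927
Check: goods available $5,713 = COGS $3,786 + ending $1,927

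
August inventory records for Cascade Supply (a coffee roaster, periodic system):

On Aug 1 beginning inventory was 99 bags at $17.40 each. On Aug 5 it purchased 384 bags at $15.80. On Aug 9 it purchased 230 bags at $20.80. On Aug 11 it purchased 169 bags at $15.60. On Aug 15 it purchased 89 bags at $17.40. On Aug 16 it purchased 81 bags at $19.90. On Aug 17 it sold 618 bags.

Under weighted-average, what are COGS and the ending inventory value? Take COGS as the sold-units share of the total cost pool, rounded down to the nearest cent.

Aug 17, sell 618: 618/1052 × $18,370.70 → $10,791.91
Ending inventory (cost pool remaining) = $7,578.79
Check: goods available $18,370.70 = COGS $10,791.91 + ending $7,578.79

COGS = $10,791.91; ending inventory = $7,578.79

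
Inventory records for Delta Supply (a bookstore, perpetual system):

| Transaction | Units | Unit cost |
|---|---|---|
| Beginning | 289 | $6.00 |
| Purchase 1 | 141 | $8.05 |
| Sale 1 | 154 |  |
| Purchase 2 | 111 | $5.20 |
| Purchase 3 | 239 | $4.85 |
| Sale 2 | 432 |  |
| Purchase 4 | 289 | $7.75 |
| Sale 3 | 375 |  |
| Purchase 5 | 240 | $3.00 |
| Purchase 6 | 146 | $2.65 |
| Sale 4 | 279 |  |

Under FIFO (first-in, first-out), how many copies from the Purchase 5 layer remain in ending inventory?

69

Sale 1 (154) [FIFO — oldest first]: 154 @ $6.00 = $924.00
Sale 2 (432) [FIFO — oldest first]: 135 @ $6.00 + 141 @ $8.05 + 111 @ $5.20 + 45 @ $4.85 = $2,740.50
Sale 3 (375) [FIFO — oldest first]: 194 @ $4.85 + 181 @ $7.75 = $2,343.65
Sale 4 (279) [FIFO — oldest first]: 108 @ $7.75 + 171 @ $3.00 = $1,350.00
Total COGS = $924.00 + $2,740.50 + $2,343.65 + $1,350.00 = $7,358.15
Ending inventory: 69 @ $3.00 + 146 @ $2.65 = $593.90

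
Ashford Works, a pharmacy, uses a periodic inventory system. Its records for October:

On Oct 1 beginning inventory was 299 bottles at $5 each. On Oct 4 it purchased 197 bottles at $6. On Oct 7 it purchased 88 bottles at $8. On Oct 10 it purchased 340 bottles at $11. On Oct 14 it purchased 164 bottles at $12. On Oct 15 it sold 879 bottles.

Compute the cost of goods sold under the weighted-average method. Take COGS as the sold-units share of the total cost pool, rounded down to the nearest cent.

Oct 15, sell 879: 879/1088 × $9,089.00 → $7,343.04
Ending inventory (cost pool remaining) = $1,745.96

COGS = $7,343.04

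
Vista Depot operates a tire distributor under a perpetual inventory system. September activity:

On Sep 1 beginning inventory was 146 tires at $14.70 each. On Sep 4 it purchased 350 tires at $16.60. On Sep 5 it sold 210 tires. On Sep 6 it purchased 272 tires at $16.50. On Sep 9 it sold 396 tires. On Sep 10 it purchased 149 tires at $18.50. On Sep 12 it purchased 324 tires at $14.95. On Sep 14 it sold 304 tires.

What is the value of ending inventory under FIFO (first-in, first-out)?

Sep 5, 210 sold [FIFO — oldest first]: 146 @ $14.70 + 64 @ $16.60 = $3,208.60
Sep 9, 396 sold [FIFO — oldest first]: 286 @ $16.60 + 110 @ $16.50 = $6,562.60
Sep 14, 304 sold [FIFO — oldest first]: 162 @ $16.50 + 142 @ $18.50 = $5,300.00
Total COGS = $3,208.60 + $6,562.60 + $5,300.00 = $15,071.20
Ending inventory: 7 @ $18.50 + 324 @ $14.95 = $4,973.30
Check: goods available $20,044.50 = COGS $15,071.20 + ending $4,973.30

Ending inventory = $4,973.30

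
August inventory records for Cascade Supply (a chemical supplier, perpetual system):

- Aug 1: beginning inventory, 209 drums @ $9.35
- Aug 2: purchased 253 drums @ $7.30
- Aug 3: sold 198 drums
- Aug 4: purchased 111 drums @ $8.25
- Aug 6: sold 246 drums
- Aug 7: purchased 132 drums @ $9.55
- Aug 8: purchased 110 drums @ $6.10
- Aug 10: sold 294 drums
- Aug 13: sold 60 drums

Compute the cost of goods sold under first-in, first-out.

Aug 3, 198 sold [FIFO — oldest first]: 198 @ $9.35 = $1,851.30
Aug 6, 246 sold [FIFO — oldest first]: 11 @ $9.35 + 235 @ $7.30 = $1,818.35
Aug 10, 294 sold [FIFO — oldest first]: 18 @ $7.30 + 111 @ $8.25 + 132 @ $9.55 + 33 @ $6.10 = $2,509.05
Aug 13, 60 sold [FIFO — oldest first]: 60 @ $6.10 = $366.00
Total COGS = $1,851.30 + $1,818.35 + $2,509.05 + $366.00 = $6,544.70
Ending inventory: 17 @ $6.10 = $103.70
Check: goods available $6,648.40 = COGS $6,544.70 + ending $103.70

COGS = $6,544.70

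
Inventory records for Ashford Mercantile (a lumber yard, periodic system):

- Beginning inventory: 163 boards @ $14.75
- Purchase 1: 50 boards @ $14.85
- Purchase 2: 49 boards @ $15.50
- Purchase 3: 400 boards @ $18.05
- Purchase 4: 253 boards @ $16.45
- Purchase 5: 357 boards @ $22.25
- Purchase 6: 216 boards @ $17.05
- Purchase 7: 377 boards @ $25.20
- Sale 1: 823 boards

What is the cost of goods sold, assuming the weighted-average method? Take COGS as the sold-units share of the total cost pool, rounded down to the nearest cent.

Sale 1, sell 823: 823/1865 × $36,414.55 → $16,069.26
Ending inventory (cost pool remaining) = $20,345.29

COGS = $16,069.26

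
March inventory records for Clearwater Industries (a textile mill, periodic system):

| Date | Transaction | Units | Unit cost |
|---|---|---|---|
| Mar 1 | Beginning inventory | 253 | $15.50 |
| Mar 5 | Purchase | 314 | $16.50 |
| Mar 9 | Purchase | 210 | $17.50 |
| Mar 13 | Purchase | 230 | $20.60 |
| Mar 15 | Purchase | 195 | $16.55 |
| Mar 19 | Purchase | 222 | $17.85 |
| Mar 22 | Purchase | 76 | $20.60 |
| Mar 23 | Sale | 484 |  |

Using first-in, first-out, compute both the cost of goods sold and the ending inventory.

COGS = $7,733.00; ending inventory = $18,538.05

Mar 23, 484 sold [FIFO — oldest first]: 253 @ $15.50 + 231 @ $16.50 = $7,733.00
Ending inventory: 83 @ $16.50 + 210 @ $17.50 + 230 @ $20.60 + 195 @ $16.55 + 222 @ $17.85 + 76 @ $20.60 = $18,538.05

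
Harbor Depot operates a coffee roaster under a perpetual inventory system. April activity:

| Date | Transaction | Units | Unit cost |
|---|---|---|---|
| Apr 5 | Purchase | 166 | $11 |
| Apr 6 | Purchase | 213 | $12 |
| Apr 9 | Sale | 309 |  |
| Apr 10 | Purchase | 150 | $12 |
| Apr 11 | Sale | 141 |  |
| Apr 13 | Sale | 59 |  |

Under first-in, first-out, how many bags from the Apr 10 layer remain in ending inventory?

20

Apr 9, 309 sold [FIFO — oldest first]: 166 @ $11 + 143 @ $12 = $3,542
Apr 11, 141 sold [FIFO — oldest first]: 70 @ $12 + 71 @ $12 = $1,692
Apr 13, 59 sold [FIFO — oldest first]: 59 @ $12 = $708
Total COGS = $3,542 + $1,692 + $708 = $5,942
Ending inventory: 20 @ $12 = $240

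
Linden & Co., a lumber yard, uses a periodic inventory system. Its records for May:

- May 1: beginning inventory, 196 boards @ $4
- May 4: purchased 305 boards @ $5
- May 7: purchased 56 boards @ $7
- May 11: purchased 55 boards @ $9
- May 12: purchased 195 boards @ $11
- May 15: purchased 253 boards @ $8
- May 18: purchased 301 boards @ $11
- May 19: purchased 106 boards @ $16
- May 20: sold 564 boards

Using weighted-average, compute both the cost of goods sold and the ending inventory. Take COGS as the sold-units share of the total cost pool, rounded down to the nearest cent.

COGS = $4,756.51; ending inventory = $7,615.49

May 20, sell 564: 564/1467 × $12,372.00 → $4,756.51
Ending inventory (cost pool remaining) = $7,615.49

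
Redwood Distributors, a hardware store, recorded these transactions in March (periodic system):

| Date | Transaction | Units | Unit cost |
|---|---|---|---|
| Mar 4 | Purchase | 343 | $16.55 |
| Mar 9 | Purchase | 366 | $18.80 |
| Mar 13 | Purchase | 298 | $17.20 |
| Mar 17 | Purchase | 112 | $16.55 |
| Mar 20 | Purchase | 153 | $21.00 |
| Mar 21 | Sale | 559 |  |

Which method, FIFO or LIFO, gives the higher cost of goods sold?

LIFO

FIFO COGS: 343 @ $16.55 + 216 @ $18.80 = $9,737.45
LIFO COGS: 153 @ $21.00 + 112 @ $16.55 + 294 @ $17.20 = $10,123.40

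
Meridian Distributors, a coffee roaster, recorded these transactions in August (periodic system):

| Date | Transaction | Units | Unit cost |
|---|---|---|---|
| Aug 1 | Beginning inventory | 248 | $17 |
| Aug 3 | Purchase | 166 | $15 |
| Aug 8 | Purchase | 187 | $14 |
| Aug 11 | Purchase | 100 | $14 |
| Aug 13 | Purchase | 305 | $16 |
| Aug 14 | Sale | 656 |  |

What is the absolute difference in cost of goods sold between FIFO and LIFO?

$236

FIFO COGS: 248 @ $17 + 166 @ $15 + 187 @ $14 + 55 @ $14 = $10,094
LIFO COGS: 305 @ $16 + 100 @ $14 + 187 @ $14 + 64 @ $15 = $9,858
Difference = |$10,094 − $9,858| = $236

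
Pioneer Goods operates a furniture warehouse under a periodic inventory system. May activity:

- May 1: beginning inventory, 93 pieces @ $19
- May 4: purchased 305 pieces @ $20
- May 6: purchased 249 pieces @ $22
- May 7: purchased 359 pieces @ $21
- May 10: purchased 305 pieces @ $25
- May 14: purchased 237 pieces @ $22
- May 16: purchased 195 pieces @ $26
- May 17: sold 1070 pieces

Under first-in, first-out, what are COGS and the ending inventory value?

COGS = $22,484; ending inventory = $16,309

May 17, 1070 sold [FIFO — oldest first]: 93 @ $19 + 305 @ $20 + 249 @ $22 + 359 @ $21 + 64 @ $25 = $22,484
Ending inventory: 241 @ $25 + 237 @ $22 + 195 @ $26 = $16,309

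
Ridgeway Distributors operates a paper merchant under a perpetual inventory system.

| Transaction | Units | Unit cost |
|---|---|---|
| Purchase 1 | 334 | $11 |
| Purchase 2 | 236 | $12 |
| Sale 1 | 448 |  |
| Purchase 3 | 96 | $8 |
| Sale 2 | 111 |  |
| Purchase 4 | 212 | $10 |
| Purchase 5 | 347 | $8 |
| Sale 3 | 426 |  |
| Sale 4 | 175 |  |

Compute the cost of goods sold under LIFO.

Sale 1 (448) [LIFO — newest first]: 236 @ $12 + 212 @ $11 = $5,164
Sale 2 (111) [LIFO — newest first]: 96 @ $8 + 15 @ $11 = $933
Sale 3 (426) [LIFO — newest first]: 347 @ $8 + 79 @ $10 = $3,566
Sale 4 (175) [LIFO — newest first]: 133 @ $10 + 42 @ $11 = $1,792
Total COGS = $5,164 + $933 + $3,566 + $1,792 = $11,455
Ending inventory: 65 @ $11 = $715

COGS = $11,455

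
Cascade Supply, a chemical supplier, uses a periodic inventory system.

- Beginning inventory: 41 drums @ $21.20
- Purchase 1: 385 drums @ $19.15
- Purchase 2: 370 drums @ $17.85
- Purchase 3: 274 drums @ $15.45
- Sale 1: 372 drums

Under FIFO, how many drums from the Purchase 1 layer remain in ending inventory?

54

Sale 1 (372) [FIFO — oldest first]: 41 @ $21.20 + 331 @ $19.15 = $7,207.85
Ending inventory: 54 @ $19.15 + 370 @ $17.85 + 274 @ $15.45 = $11,871.90
Check: goods available $19,079.75 = COGS $7,207.85 + ending $11,871.90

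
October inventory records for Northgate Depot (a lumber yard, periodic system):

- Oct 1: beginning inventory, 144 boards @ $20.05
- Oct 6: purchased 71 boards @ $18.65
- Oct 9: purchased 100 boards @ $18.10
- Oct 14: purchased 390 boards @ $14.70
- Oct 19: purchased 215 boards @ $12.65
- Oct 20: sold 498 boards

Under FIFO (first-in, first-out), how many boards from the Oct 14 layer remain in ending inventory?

207

Oct 20, 498 sold [FIFO — oldest first]: 144 @ $20.05 + 71 @ $18.65 + 100 @ $18.10 + 183 @ $14.70 = $8,711.45
Ending inventory: 207 @ $14.70 + 215 @ $12.65 = $5,762.65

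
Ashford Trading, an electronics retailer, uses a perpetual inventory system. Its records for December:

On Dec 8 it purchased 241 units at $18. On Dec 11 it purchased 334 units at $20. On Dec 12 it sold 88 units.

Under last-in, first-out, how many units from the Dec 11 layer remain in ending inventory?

246

Dec 12, 88 sold [LIFO — newest first]: 88 @ $20 = $1,760
Ending inventory: 241 @ $18 + 246 @ $20 = $9,258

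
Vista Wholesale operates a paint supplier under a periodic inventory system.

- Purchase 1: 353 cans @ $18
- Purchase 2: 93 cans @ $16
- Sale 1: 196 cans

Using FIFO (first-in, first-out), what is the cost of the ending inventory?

Ending inventory = $4,314

Sale 1 (196) [FIFO — oldest first]: 196 @ $18 = $3,528
Ending inventory: 157 @ $18 + 93 @ $16 = $4,314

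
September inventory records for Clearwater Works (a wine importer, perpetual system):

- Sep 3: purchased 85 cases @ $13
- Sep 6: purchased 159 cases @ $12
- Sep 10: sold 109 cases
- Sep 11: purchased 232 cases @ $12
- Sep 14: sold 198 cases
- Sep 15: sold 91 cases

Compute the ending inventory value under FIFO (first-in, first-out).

Sep 10, 109 sold [FIFO — oldest first]: 85 @ $13 + 24 @ $12 = $1,393
Sep 14, 198 sold [FIFO — oldest first]: 135 @ $12 + 63 @ $12 = $2,376
Sep 15, 91 sold [FIFO — oldest first]: 91 @ $12 = $1,092
Total COGS = $1,393 + $2,376 + $1,092 = $4,861
Ending inventory: 78 @ $12 = $936

Ending inventory = $936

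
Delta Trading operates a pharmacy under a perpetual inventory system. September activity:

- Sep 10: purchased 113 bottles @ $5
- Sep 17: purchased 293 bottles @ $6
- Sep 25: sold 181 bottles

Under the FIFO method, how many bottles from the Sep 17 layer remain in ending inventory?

Sep 25, 181 sold [FIFO — oldest first]: 113 @ $5 + 68 @ $6 = $973
Ending inventory: 225 @ $6 = $1,350
Check: goods available $2,323 = COGS $973 + ending $1,350

225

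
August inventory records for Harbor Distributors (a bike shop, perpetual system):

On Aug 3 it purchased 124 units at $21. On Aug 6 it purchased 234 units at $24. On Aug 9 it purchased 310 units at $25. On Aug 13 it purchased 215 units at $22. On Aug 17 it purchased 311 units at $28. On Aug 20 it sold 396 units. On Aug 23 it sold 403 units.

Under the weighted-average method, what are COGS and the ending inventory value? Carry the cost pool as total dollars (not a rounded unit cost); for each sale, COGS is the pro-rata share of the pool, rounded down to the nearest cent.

COGS = $19,679.21; ending inventory = $9,728.79

After Aug 3: 124 on hand, pool $2,604.00 (≈ $21.0000 each)
After Aug 6: 358 on hand, pool $8,220.00 (≈ $22.9609 each)
After Aug 9: 668 on hand, pool $15,970.00 (≈ $23.9072 each)
After Aug 13: 883 on hand, pool $20,700.00 (≈ $23.4428 each)
After Aug 17: 1194 on hand, pool $29,408.00 (≈ $24.6298 each)
Aug 20, sell 396: 396/1194 × $29,408.00 → $9,753.40
Aug 23, sell 403: 403/798 × $19,654.60 → $9,925.81
Total COGS = $9,753.40 + $9,925.81 = $19,679.21
Ending inventory (cost pool remaining) = $9,728.79
Check: goods available $29,408.00 = COGS $19,679.21 + ending $9,728.79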